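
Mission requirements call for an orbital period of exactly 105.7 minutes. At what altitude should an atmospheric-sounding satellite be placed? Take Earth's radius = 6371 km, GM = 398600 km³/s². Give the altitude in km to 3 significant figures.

T = 105.7 min = 6342.0 s.
From T = 2π√(a³/μ): a = (μ T²/4π²)^(1/3) = (398600 × 6342.0² / 4π²)^(1/3) = 7405 km.
Altitude h = a − R = 7405 − 6371 = 1034 km.

1030 km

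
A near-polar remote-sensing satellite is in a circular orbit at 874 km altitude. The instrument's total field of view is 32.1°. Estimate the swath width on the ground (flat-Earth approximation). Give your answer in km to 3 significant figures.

Half-angle = 32.1°/2 = 16.05°.
Swath width ≈ 2h·tan(θ/2) = 2 × 874 × tan(16.05°) = 502.9 km.

503 km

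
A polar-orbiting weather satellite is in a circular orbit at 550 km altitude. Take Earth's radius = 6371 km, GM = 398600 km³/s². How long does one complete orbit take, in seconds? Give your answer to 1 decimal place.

Semi-major axis a = 6371 + 550 = 6921 km. Period T = 2π√(a³/μ) = 2π√(6921³/398600) = 5730.1 s = 95.50 min.

5730.1 seconds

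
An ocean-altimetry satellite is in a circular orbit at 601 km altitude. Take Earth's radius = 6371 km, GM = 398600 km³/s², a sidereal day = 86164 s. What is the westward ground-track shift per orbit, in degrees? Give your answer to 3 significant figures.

24.2°

Semi-major axis a = 6371 + 601 = 6972 km. Period T = 2π√(a³/μ) = 2π√(6972³/398600) = 5793.6 s = 96.56 min.
During one orbit Earth rotates (5793.6 / 86164) × 360° = 24.21°.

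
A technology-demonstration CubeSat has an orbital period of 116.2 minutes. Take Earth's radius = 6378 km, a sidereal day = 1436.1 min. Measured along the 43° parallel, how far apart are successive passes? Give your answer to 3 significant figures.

T = 116.2 min = 6972.0 s.
Node shift per orbit = (6972.0/86166) × 360° = 29.13°.
Equatorial spacing = 29.13 × 111.3 km/° = 3243 km.
At 43° latitude, spacing = 3243 × cos(43°) = 2371 km.

2370 km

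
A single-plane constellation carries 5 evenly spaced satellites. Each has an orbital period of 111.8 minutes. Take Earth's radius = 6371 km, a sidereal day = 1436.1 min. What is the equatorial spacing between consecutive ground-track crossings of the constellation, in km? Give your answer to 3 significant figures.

T = 111.8 min = 6708.0 s.
Single-satellite node shift = (6708.0/86166) × 360° = 28.03°.
With 5 satellites evenly phased, successive equator crossings are 28.03/5 = 5.605° apart.
That is 5.605 × 111.2 = 623 km at the equator.

623 km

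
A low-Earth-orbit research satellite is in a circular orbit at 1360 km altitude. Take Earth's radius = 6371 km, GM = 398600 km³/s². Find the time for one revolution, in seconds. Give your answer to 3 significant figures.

Semi-major axis a = 6371 + 1360 = 7731 km. Period T = 2π√(a³/μ) = 2π√(7731³/398600) = 6765.0 s = 112.75 min.

6760 seconds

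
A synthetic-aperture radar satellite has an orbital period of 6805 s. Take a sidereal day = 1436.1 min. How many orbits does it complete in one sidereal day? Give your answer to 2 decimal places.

Orbits per sidereal day = 86166 / 6805.0 = 12.662.

12.66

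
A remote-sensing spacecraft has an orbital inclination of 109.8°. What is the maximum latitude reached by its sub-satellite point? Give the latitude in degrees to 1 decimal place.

Retrograde orbit: the ground track reaches ±(180° − i) = ±(180 − 109.8) = ±70.2°.

70.2°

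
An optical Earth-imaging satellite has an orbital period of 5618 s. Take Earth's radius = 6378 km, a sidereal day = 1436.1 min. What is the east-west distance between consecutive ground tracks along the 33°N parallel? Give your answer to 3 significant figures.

Node shift per orbit = (5618.0/86166) × 360° = 23.47°.
Equatorial spacing = 23.47 × 111.3 km/° = 2613 km.
At 33° latitude, spacing = 2613 × cos(33°) = 2191 km.

2190 km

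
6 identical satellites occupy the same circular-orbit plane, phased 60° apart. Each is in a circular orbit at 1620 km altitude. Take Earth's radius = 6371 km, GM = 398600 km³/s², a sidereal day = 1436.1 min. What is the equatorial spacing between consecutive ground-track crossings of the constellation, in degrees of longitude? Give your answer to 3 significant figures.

Semi-major axis a = 6371 + 1620 = 7991 km. Period T = 2π√(a³/μ) = 2π√(7991³/398600) = 7109.1 s = 118.48 min.
Single-satellite node shift = (7109.1/86166) × 360° = 29.70°.
With 6 satellites evenly phased, successive equator crossings are 29.70/6 = 4.950° apart.

4.95°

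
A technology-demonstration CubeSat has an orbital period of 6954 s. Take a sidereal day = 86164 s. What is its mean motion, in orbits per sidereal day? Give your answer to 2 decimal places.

12.39

Orbits per sidereal day = 86164 / 6954.0 = 12.391.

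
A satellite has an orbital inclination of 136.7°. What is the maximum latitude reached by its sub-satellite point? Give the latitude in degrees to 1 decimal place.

Retrograde orbit: the ground track reaches ±(180° − i) = ±(180 − 136.7) = ±43.3°.

43.3°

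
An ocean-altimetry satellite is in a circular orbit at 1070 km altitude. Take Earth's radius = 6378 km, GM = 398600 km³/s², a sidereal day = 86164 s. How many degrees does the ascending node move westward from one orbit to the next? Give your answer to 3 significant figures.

Semi-major axis a = 6378 + 1070 = 7448 km. Period T = 2π√(a³/μ) = 2π√(7448³/398600) = 6396.9 s = 106.62 min.
During one orbit Earth rotates (6396.9 / 86164) × 360° = 26.73°.

26.7°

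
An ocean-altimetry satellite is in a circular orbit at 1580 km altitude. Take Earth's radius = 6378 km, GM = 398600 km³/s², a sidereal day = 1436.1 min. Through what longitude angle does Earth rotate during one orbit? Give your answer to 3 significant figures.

29.5°

Semi-major axis a = 6378 + 1580 = 7958 km. Period T = 2π√(a³/μ) = 2π√(7958³/398600) = 7065.1 s = 117.75 min.
During one orbit Earth rotates (7065.1 / 86166) × 360° = 29.52°.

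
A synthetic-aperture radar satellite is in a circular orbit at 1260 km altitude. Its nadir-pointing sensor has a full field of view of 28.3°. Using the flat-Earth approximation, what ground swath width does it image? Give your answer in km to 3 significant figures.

635 km

Half-angle = 28.3°/2 = 14.15°.
Swath width ≈ 2h·tan(θ/2) = 2 × 1260 × tan(14.15°) = 635.3 km.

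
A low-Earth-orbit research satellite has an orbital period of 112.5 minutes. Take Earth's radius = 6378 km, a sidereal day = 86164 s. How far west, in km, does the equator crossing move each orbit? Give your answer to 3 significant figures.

T = 112.5 min = 6750.0 s.
During one orbit Earth rotates (6750.0 / 86164) × 360° = 28.20°.
At the equator that is 28.20° × (2π·6378/360) km/° = 28.20 × 111.3 = 3139 km.

3140 km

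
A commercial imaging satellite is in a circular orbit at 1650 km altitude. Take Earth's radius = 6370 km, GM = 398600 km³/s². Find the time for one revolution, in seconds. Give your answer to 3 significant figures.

7150 seconds

Semi-major axis a = 6370 + 1650 = 8020 km. Period T = 2π√(a³/μ) = 2π√(8020³/398600) = 7147.8 s = 119.13 min.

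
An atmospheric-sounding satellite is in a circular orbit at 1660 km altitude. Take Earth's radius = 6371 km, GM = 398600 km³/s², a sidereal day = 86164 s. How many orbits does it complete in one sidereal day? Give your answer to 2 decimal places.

Semi-major axis a = 6371 + 1660 = 8031 km. Period T = 2π√(a³/μ) = 2π√(8031³/398600) = 7162.5 s = 119.38 min.
Orbits per sidereal day = 86164 / 7162.5 = 12.030.

12.03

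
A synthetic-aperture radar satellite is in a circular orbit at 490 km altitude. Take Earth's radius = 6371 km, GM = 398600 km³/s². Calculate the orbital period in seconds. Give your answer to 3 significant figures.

5660 seconds

Semi-major axis a = 6371 + 490 = 6861 km. Period T = 2π√(a³/μ) = 2π√(6861³/398600) = 5655.8 s = 94.26 min.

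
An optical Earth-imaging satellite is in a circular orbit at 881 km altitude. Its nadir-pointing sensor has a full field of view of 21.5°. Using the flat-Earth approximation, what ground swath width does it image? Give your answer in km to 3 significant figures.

Half-angle = 21.5°/2 = 10.75°.
Swath width ≈ 2h·tan(θ/2) = 2 × 881 × tan(10.75°) = 334.5 km.

335 km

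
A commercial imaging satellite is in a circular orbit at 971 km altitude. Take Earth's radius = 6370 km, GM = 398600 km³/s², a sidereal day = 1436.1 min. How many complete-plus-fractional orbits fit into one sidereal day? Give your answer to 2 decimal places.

Semi-major axis a = 6370 + 971 = 7341 km. Period T = 2π√(a³/μ) = 2π√(7341³/398600) = 6259.6 s = 104.33 min.
Orbits per sidereal day = 86166 / 6259.6 = 13.765.

13.77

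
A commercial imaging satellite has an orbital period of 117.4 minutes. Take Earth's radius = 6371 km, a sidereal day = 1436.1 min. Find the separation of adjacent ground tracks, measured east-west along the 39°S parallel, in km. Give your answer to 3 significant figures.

T = 117.4 min = 7044.0 s.
Node shift per orbit = (7044.0/86166) × 360° = 29.43°.
Equatorial spacing = 29.43 × 111.2 km/° = 3272 km.
At 39° latitude, spacing = 3272 × cos(39°) = 2543 km.

2540 km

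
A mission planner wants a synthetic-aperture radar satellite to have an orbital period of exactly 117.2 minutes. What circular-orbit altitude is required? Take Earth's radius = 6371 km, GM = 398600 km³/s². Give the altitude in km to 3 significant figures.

1560 km

T = 117.2 min = 7032.0 s.
From T = 2π√(a³/μ): a = (μ T²/4π²)^(1/3) = (398600 × 7032.0² / 4π²)^(1/3) = 7933 km.
Altitude h = a − R = 7933 − 6371 = 1562 km.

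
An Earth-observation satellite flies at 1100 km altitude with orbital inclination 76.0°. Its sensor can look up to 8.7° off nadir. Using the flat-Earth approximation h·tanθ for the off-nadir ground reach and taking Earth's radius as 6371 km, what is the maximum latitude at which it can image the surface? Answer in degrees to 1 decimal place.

77.5°

For a prograde orbit the ground track reaches latitude ±i = ±76.0°.
Sensor half-swath on the ground ≈ 1100·tan(8.7°) = 168 km = 1.51° of latitude.
Maximum observable latitude ≈ 76.0 + 1.51 = 77.5°.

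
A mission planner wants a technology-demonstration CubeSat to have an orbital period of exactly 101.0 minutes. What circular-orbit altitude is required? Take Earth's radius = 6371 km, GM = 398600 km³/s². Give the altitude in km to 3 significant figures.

813 km

T = 101.0 min = 6060.0 s.
From T = 2π√(a³/μ): a = (μ T²/4π²)^(1/3) = (398600 × 6060.0² / 4π²)^(1/3) = 7184 km.
Altitude h = a − R = 7184 − 6371 = 813 km.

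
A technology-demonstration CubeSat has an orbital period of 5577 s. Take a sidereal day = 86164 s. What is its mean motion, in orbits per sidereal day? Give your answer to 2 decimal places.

15.45

Orbits per sidereal day = 86164 / 5577.0 = 15.450.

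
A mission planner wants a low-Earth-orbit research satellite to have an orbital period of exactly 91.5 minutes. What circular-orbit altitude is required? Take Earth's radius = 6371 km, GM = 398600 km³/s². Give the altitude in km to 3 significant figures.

T = 91.5 min = 5490.0 s.
From T = 2π√(a³/μ): a = (μ T²/4π²)^(1/3) = (398600 × 5490.0² / 4π²)^(1/3) = 6726 km.
Altitude h = a − R = 6726 − 6371 = 355 km.

355 km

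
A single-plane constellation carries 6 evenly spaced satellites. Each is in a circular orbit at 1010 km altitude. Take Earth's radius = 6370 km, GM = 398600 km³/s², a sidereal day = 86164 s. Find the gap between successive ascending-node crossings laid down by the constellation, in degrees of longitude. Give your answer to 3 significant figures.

Semi-major axis a = 6370 + 1010 = 7380 km. Period T = 2π√(a³/μ) = 2π√(7380³/398600) = 6309.5 s = 105.16 min.
Single-satellite node shift = (6309.5/86164) × 360° = 26.36°.
With 6 satellites evenly phased, successive equator crossings are 26.36/6 = 4.394° apart.

4.39°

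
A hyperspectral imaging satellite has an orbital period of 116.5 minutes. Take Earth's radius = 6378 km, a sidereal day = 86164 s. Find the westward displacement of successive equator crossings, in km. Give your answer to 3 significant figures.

3250 km

T = 116.5 min = 6990.0 s.
During one orbit Earth rotates (6990.0 / 86164) × 360° = 29.20°.
At the equator that is 29.20° × (2π·6378/360) km/° = 29.20 × 111.3 = 3251 km.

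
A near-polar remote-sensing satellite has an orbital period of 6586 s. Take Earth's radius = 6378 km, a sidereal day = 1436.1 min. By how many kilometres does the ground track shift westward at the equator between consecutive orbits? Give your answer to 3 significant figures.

3060 km

During one orbit Earth rotates (6586.0 / 86166) × 360° = 27.52°.
At the equator that is 27.52° × (2π·6378/360) km/° = 27.52 × 111.3 = 3063 km.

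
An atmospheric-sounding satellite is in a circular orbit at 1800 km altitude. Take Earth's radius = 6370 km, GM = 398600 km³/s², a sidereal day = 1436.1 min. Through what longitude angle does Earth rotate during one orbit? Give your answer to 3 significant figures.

30.7°

Semi-major axis a = 6370 + 1800 = 8170 km. Period T = 2π√(a³/μ) = 2π√(8170³/398600) = 7349.3 s = 122.49 min.
During one orbit Earth rotates (7349.3 / 86166) × 360° = 30.71°.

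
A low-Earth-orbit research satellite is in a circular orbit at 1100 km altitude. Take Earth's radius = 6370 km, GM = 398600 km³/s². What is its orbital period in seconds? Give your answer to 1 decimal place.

6425.3 seconds

Semi-major axis a = 6370 + 1100 = 7470 km. Period T = 2π√(a³/μ) = 2π√(7470³/398600) = 6425.3 s = 107.09 min.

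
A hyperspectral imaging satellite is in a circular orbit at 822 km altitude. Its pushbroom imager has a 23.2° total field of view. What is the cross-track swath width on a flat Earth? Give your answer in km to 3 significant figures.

337 km

Half-angle = 23.2°/2 = 11.6°.
Swath width ≈ 2h·tan(θ/2) = 2 × 822 × tan(11.6°) = 337.5 km.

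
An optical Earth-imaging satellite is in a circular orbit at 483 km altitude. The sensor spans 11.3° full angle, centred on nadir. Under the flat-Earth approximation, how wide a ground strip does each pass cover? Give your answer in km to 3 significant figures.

95.6 km

Half-angle = 11.3°/2 = 5.65°.
Swath width ≈ 2h·tan(θ/2) = 2 × 483 × tan(5.65°) = 95.6 km.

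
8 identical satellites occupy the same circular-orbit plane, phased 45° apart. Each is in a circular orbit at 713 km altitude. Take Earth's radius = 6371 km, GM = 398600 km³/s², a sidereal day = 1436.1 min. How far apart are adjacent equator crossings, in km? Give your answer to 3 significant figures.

345 km

Semi-major axis a = 6371 + 713 = 7084 km. Period T = 2π√(a³/μ) = 2π√(7084³/398600) = 5933.7 s = 98.90 min.
Single-satellite node shift = (5933.7/86166) × 360° = 24.79°.
With 8 satellites evenly phased, successive equator crossings are 24.79/8 = 3.099° apart.
That is 3.099 × 111.2 = 345 km at the equator.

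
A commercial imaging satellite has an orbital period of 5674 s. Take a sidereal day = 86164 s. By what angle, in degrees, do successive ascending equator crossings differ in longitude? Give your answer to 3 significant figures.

During one orbit Earth rotates (5674.0 / 86164) × 360° = 23.71°.

23.7°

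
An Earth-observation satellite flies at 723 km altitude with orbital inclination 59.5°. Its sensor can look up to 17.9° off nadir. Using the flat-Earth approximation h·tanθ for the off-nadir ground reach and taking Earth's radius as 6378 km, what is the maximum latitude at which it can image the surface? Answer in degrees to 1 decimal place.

61.6°

For a prograde orbit the ground track reaches latitude ±i = ±59.5°.
Sensor half-swath on the ground ≈ 723·tan(17.9°) = 234 km = 2.10° of latitude.
Maximum observable latitude ≈ 59.5 + 2.10 = 61.6°.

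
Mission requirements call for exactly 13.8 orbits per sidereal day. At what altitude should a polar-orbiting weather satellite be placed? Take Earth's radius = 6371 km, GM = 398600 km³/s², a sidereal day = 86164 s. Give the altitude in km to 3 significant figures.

958 km

Required period T = 86164 / 13.8 = 6243.8 s.
From T = 2π√(a³/μ): a = (μ T²/4π²)^(1/3) = (398600 × 6243.8² / 4π²)^(1/3) = 7329 km.
Altitude h = a − R = 7329 − 6371 = 958 km.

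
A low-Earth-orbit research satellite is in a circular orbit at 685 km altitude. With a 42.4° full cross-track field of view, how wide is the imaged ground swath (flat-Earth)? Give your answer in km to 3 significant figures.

531 km

Half-angle = 42.4°/2 = 21.2°.
Swath width ≈ 2h·tan(θ/2) = 2 × 685 × tan(21.2°) = 531.4 km.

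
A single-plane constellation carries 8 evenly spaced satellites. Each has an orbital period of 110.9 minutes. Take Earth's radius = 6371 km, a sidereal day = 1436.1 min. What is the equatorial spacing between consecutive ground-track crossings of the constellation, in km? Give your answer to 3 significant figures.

T = 110.9 min = 6654.0 s.
Single-satellite node shift = (6654.0/86166) × 360° = 27.80°.
With 8 satellites evenly phased, successive equator crossings are 27.80/8 = 3.475° apart.
That is 3.475 × 111.2 = 386 km at the equator.

386 km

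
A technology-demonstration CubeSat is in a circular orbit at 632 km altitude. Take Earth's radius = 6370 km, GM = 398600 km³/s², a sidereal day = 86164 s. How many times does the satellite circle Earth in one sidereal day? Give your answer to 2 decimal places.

Semi-major axis a = 6370 + 632 = 7002 km. Period T = 2π√(a³/μ) = 2π√(7002³/398600) = 5831.0 s = 97.18 min.
Orbits per sidereal day = 86164 / 5831.0 = 14.777.

14.78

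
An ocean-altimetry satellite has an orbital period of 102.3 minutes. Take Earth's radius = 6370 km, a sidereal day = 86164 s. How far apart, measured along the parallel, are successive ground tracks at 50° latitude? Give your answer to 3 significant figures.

1830 km

T = 102.3 min = 6138.0 s.
Node shift per orbit = (6138.0/86164) × 360° = 25.65°.
Equatorial spacing = 25.65 × 111.2 km/° = 2851 km.
At 50° latitude, spacing = 2851 × cos(50°) = 1833 km.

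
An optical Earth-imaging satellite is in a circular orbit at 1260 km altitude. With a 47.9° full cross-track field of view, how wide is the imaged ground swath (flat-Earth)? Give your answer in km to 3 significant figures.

Half-angle = 47.9°/2 = 23.95°.
Swath width ≈ 2h·tan(θ/2) = 2 × 1260 × tan(23.95°) = 1119.3 km.

1120 km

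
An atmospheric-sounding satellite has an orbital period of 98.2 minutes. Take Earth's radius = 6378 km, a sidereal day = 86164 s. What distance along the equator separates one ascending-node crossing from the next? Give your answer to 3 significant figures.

T = 98.2 min = 5892.0 s.
During one orbit Earth rotates (5892.0 / 86164) × 360° = 24.62°.
At the equator that is 24.62° × (2π·6378/360) km/° = 24.62 × 111.3 = 2740 km.

2740 km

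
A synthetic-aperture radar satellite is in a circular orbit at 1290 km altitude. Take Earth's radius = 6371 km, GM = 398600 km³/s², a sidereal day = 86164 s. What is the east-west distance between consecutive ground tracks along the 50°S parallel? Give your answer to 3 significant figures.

Semi-major axis a = 6371 + 1290 = 7661 km. Period T = 2π√(a³/μ) = 2π√(7661³/398600) = 6673.3 s = 111.22 min.
Node shift per orbit = (6673.3/86164) × 360° = 27.88°.
Equatorial spacing = 27.88 × 111.2 km/° = 3100 km.
At 50° latitude, spacing = 3100 × cos(50°) = 1993 km.

1990 km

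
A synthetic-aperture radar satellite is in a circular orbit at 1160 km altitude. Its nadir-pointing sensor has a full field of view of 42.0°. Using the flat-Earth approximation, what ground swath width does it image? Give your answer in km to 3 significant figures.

Half-angle = 42.0°/2 = 21°.
Swath width ≈ 2h·tan(θ/2) = 2 × 1160 × tan(21°) = 890.6 km.

891 km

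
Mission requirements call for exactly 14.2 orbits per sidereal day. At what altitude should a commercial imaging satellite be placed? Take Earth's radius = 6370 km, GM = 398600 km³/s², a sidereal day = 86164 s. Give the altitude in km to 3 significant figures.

820 km

Required period T = 86164 / 14.2 = 6067.9 s.
From T = 2π√(a³/μ): a = (μ T²/4π²)^(1/3) = (398600 × 6067.9² / 4π²)^(1/3) = 7190 km.
Altitude h = a − R = 7190 − 6370 = 820 km.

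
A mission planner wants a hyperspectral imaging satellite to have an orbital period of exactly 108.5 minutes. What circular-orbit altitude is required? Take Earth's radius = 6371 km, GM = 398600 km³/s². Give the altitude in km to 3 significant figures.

T = 108.5 min = 6510.0 s.
From T = 2π√(a³/μ): a = (μ T²/4π²)^(1/3) = (398600 × 6510.0² / 4π²)^(1/3) = 7536 km.
Altitude h = a − R = 7536 − 6371 = 1165 km.

1160 km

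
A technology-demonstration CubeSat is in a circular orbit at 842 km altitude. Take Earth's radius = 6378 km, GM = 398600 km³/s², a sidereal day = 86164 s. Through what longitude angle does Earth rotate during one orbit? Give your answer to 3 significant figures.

25.5°

Semi-major axis a = 6378 + 842 = 7220 km. Period T = 2π√(a³/μ) = 2π√(7220³/398600) = 6105.4 s = 101.76 min.
During one orbit Earth rotates (6105.4 / 86164) × 360° = 25.51°.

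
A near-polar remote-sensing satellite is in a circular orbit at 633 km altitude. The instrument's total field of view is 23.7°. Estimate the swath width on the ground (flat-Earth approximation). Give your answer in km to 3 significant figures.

266 km

Half-angle = 23.7°/2 = 11.85°.
Swath width ≈ 2h·tan(θ/2) = 2 × 633 × tan(11.85°) = 265.6 km.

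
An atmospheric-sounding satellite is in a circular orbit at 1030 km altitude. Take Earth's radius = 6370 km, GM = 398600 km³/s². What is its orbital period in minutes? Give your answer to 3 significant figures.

106 min

Semi-major axis a = 6370 + 1030 = 7400 km. Period T = 2π√(a³/μ) = 2π√(7400³/398600) = 6335.2 s = 105.59 min.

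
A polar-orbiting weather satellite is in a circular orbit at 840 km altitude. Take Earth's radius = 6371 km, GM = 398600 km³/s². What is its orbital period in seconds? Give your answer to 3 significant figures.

6090 seconds

Semi-major axis a = 6371 + 840 = 7211 km. Period T = 2π√(a³/μ) = 2π√(7211³/398600) = 6094.0 s = 101.57 min.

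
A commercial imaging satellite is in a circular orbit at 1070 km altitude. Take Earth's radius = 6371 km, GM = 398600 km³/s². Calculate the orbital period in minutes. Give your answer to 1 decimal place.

Semi-major axis a = 6371 + 1070 = 7441 km. Period T = 2π√(a³/μ) = 2π√(7441³/398600) = 6387.9 s = 106.47 min.

106.5 min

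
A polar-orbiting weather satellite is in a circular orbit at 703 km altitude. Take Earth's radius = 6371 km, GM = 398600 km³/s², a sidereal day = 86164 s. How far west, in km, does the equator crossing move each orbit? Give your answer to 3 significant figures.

2750 km

Semi-major axis a = 6371 + 703 = 7074 km. Period T = 2π√(a³/μ) = 2π√(7074³/398600) = 5921.2 s = 98.69 min.
During one orbit Earth rotates (5921.2 / 86164) × 360° = 24.74°.
At the equator that is 24.74° × (2π·6371/360) km/° = 24.74 × 111.2 = 2751 km.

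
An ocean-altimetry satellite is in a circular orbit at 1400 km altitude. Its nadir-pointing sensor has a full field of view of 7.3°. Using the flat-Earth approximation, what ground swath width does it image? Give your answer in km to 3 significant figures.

179 km

Half-angle = 7.3°/2 = 3.65°.
Swath width ≈ 2h·tan(θ/2) = 2 × 1400 × tan(3.65°) = 178.6 km.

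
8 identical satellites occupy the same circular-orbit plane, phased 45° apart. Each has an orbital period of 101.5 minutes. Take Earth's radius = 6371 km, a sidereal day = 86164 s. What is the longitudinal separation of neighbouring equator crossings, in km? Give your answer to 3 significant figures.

354 km

T = 101.5 min = 6090.0 s.
Single-satellite node shift = (6090.0/86164) × 360° = 25.44°.
With 8 satellites evenly phased, successive equator crossings are 25.44/8 = 3.181° apart.
That is 3.181 × 111.2 = 354 km at the equator.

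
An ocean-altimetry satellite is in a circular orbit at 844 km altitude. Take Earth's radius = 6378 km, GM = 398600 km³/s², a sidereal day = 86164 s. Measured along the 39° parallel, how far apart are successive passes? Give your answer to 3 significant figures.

Semi-major axis a = 6378 + 844 = 7222 km. Period T = 2π√(a³/μ) = 2π√(7222³/398600) = 6108.0 s = 101.80 min.
Node shift per orbit = (6108.0/86164) × 360° = 25.52°.
Equatorial spacing = 25.52 × 111.3 km/° = 2841 km.
At 39° latitude, spacing = 2841 × cos(39°) = 2208 km.

2210 km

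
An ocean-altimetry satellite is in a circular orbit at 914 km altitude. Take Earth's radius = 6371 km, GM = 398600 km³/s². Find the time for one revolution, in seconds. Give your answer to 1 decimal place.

Semi-major axis a = 6371 + 914 = 7285 km. Period T = 2π√(a³/μ) = 2π√(7285³/398600) = 6188.1 s = 103.13 min.

6188.1 seconds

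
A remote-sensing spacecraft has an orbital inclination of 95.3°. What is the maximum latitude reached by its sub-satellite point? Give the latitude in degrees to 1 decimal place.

Retrograde orbit: the ground track reaches ±(180° − i) = ±(180 − 95.3) = ±84.7°.

84.7°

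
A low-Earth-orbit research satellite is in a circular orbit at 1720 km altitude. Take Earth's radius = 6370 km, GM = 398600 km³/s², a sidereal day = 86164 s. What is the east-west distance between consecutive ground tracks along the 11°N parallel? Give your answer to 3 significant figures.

Semi-major axis a = 6370 + 1720 = 8090 km. Period T = 2π√(a³/μ) = 2π√(8090³/398600) = 7241.6 s = 120.69 min.
Node shift per orbit = (7241.6/86164) × 360° = 30.26°.
Equatorial spacing = 30.26 × 111.2 km/° = 3364 km.
At 11° latitude, spacing = 3364 × cos(11°) = 3302 km.

3300 km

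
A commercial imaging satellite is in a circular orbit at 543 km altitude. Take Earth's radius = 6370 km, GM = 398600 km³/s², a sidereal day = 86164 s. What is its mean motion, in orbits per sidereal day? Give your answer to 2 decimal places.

15.06

Semi-major axis a = 6370 + 543 = 6913 km. Period T = 2π√(a³/μ) = 2π√(6913³/398600) = 5720.2 s = 95.34 min.
Orbits per sidereal day = 86164 / 5720.2 = 15.063.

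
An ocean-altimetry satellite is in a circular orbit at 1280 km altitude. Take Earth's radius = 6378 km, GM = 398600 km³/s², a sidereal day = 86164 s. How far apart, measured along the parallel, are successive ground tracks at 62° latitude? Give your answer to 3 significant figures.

Semi-major axis a = 6378 + 1280 = 7658 km. Period T = 2π√(a³/μ) = 2π√(7658³/398600) = 6669.4 s = 111.16 min.
Node shift per orbit = (6669.4/86164) × 360° = 27.87°.
Equatorial spacing = 27.87 × 111.3 km/° = 3102 km.
At 62° latitude, spacing = 3102 × cos(62°) = 1456 km.

1460 km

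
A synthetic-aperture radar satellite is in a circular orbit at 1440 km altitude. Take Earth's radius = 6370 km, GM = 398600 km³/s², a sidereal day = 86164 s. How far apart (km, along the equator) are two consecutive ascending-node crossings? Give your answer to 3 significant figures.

3190 km

Semi-major axis a = 6370 + 1440 = 7810 km. Period T = 2π√(a³/μ) = 2π√(7810³/398600) = 6868.9 s = 114.48 min.
During one orbit Earth rotates (6868.9 / 86164) × 360° = 28.70°.
At the equator that is 28.70° × (2π·6370/360) km/° = 28.70 × 111.2 = 3191 km.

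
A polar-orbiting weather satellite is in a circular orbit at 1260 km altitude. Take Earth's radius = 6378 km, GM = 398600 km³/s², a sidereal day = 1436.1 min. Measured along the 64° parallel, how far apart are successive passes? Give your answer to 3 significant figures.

1350 km

Semi-major axis a = 6378 + 1260 = 7638 km. Period T = 2π√(a³/μ) = 2π√(7638³/398600) = 6643.3 s = 110.72 min.
Node shift per orbit = (6643.3/86166) × 360° = 27.76°.
Equatorial spacing = 27.76 × 111.3 km/° = 3090 km.
At 64° latitude, spacing = 3090 × cos(64°) = 1354 km.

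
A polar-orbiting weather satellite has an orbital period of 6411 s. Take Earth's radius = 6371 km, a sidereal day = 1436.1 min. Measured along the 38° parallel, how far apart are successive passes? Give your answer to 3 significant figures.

2350 km

Node shift per orbit = (6411.0/86166) × 360° = 26.79°.
Equatorial spacing = 26.79 × 111.2 km/° = 2978 km.
At 38° latitude, spacing = 2978 × cos(38°) = 2347 km.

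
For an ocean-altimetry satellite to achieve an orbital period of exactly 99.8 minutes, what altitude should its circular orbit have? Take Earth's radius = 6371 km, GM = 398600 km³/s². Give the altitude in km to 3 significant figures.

T = 99.8 min = 5988.0 s.
From T = 2π√(a³/μ): a = (μ T²/4π²)^(1/3) = (398600 × 5988.0² / 4π²)^(1/3) = 7127 km.
Altitude h = a − R = 7127 − 6371 = 756 km.

756 km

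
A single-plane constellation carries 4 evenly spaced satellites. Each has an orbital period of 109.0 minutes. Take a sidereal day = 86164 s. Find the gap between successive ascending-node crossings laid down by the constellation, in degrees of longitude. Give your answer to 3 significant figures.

T = 109.0 min = 6540.0 s.
Single-satellite node shift = (6540.0/86164) × 360° = 27.32°.
With 4 satellites evenly phased, successive equator crossings are 27.32/4 = 6.831° apart.

6.83°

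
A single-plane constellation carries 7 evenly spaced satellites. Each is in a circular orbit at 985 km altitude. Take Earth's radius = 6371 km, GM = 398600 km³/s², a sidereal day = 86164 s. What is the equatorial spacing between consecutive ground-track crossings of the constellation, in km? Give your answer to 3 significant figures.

417 km

Semi-major axis a = 6371 + 985 = 7356 km. Period T = 2π√(a³/μ) = 2π√(7356³/398600) = 6278.8 s = 104.65 min.
Single-satellite node shift = (6278.8/86164) × 360° = 26.23°.
With 7 satellites evenly phased, successive equator crossings are 26.23/7 = 3.748° apart.
That is 3.748 × 111.2 = 417 km at the equator.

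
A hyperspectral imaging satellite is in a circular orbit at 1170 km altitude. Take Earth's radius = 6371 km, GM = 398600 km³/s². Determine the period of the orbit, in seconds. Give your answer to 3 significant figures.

6520 seconds

Semi-major axis a = 6371 + 1170 = 7541 km. Period T = 2π√(a³/μ) = 2π√(7541³/398600) = 6517.1 s = 108.62 min.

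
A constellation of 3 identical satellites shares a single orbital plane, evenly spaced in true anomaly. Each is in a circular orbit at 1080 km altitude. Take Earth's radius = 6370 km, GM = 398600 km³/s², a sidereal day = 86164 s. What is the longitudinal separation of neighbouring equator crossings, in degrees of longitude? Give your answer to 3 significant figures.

Semi-major axis a = 6370 + 1080 = 7450 km. Period T = 2π√(a³/μ) = 2π√(7450³/398600) = 6399.5 s = 106.66 min.
Single-satellite node shift = (6399.5/86164) × 360° = 26.74°.
With 3 satellites evenly phased, successive equator crossings are 26.74/3 = 8.913° apart.

8.91°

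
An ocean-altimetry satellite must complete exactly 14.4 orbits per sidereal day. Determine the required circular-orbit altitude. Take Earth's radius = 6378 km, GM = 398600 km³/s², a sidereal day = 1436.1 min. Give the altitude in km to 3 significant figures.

Required period T = 86166 / 14.4 = 5983.8 s.
From T = 2π√(a³/μ): a = (μ T²/4π²)^(1/3) = (398600 × 5983.8² / 4π²)^(1/3) = 7124 km.
Altitude h = a − R = 7124 − 6378 = 746 km.

746 km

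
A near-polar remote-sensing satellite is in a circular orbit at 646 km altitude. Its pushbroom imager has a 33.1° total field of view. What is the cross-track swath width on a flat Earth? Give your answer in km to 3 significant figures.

384 km

Half-angle = 33.1°/2 = 16.55°.
Swath width ≈ 2h·tan(θ/2) = 2 × 646 × tan(16.55°) = 383.9 km.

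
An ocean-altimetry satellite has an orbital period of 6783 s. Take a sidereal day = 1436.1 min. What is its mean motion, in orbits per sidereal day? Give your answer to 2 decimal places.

12.70

Orbits per sidereal day = 86166 / 6783.0 = 12.703.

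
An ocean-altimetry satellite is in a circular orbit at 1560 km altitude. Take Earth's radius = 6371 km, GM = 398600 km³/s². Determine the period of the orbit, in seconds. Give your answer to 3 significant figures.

7030 seconds

Semi-major axis a = 6371 + 1560 = 7931 km. Period T = 2π√(a³/μ) = 2π√(7931³/398600) = 7029.2 s = 117.15 min.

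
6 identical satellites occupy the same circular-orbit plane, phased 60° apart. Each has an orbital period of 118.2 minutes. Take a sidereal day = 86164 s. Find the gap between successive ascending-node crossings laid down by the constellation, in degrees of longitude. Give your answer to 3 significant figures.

T = 118.2 min = 7092.0 s.
Single-satellite node shift = (7092.0/86164) × 360° = 29.63°.
With 6 satellites evenly phased, successive equator crossings are 29.63/6 = 4.938° apart.

4.94°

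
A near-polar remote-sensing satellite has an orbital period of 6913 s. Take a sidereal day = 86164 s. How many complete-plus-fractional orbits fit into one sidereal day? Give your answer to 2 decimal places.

Orbits per sidereal day = 86164 / 6913.0 = 12.464.

12.46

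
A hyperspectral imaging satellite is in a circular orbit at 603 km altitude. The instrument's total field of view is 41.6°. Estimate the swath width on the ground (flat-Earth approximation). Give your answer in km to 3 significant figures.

Half-angle = 41.6°/2 = 20.8°.
Swath width ≈ 2h·tan(θ/2) = 2 × 603 × tan(20.8°) = 458.1 km.

458 km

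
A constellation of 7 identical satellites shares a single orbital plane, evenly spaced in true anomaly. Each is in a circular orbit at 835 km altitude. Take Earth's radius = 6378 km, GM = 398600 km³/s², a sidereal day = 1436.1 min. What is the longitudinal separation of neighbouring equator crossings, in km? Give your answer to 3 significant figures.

405 km

Semi-major axis a = 6378 + 835 = 7213 km. Period T = 2π√(a³/μ) = 2π√(7213³/398600) = 6096.6 s = 101.61 min.
Single-satellite node shift = (6096.6/86166) × 360° = 25.47°.
With 7 satellites evenly phased, successive equator crossings are 25.47/7 = 3.639° apart.
That is 3.639 × 111.3 = 405 km at the equator.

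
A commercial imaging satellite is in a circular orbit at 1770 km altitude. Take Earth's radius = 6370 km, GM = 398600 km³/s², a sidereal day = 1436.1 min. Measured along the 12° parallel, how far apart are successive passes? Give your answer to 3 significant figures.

3320 km

Semi-major axis a = 6370 + 1770 = 8140 km. Period T = 2π√(a³/μ) = 2π√(8140³/398600) = 7308.8 s = 121.81 min.
Node shift per orbit = (7308.8/86166) × 360° = 30.54°.
Equatorial spacing = 30.54 × 111.2 km/° = 3395 km.
At 12° latitude, spacing = 3395 × cos(12°) = 3321 km.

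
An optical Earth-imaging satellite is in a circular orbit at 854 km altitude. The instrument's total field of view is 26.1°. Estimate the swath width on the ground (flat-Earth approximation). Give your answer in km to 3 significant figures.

396 km

Half-angle = 26.1°/2 = 13.05°.
Swath width ≈ 2h·tan(θ/2) = 2 × 854 × tan(13.05°) = 395.9 km.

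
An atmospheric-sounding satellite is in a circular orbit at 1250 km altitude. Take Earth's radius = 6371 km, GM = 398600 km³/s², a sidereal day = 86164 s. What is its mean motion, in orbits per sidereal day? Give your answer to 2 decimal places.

13.01

Semi-major axis a = 6371 + 1250 = 7621 km. Period T = 2π√(a³/μ) = 2π√(7621³/398600) = 6621.1 s = 110.35 min.
Orbits per sidereal day = 86164 / 6621.1 = 13.014.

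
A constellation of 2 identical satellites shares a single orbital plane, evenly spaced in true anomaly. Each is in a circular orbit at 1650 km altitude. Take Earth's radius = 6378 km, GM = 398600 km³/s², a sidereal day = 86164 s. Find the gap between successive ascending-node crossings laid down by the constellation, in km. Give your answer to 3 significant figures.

Semi-major axis a = 6378 + 1650 = 8028 km. Period T = 2π√(a³/μ) = 2π√(8028³/398600) = 7158.5 s = 119.31 min.
Single-satellite node shift = (7158.5/86164) × 360° = 29.91°.
With 2 satellites evenly phased, successive equator crossings are 29.91/2 = 14.954° apart.
That is 14.954 × 111.3 = 1665 km at the equator.

1660 km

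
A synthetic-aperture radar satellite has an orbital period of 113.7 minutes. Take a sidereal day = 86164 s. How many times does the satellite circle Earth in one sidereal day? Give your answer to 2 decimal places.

12.63

T = 113.7 min = 6822.0 s.
Orbits per sidereal day = 86164 / 6822.0 = 12.630.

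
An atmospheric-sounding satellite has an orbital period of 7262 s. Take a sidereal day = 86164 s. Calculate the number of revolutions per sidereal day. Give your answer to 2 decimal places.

11.87

Orbits per sidereal day = 86164 / 7262.0 = 11.865.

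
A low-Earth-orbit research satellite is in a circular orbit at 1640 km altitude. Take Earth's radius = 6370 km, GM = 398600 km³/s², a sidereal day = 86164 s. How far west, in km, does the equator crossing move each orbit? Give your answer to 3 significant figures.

Semi-major axis a = 6370 + 1640 = 8010 km. Period T = 2π√(a³/μ) = 2π√(8010³/398600) = 7134.4 s = 118.91 min.
During one orbit Earth rotates (7134.4 / 86164) × 360° = 29.81°.
At the equator that is 29.81° × (2π·6370/360) km/° = 29.81 × 111.2 = 3314 km.

3310 km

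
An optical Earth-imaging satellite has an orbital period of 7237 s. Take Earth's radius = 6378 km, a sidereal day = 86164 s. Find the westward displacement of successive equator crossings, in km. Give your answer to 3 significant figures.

During one orbit Earth rotates (7237.0 / 86164) × 360° = 30.24°.
At the equator that is 30.24° × (2π·6378/360) km/° = 30.24 × 111.3 = 3366 km.

3370 km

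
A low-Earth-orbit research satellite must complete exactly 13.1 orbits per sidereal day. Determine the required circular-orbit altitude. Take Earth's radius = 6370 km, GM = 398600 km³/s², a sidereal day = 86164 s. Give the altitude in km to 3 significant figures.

Required period T = 86164 / 13.1 = 6577.4 s.
From T = 2π√(a³/μ): a = (μ T²/4π²)^(1/3) = (398600 × 6577.4² / 4π²)^(1/3) = 7587 km.
Altitude h = a − R = 7587 − 6370 = 1217 km.

1220 km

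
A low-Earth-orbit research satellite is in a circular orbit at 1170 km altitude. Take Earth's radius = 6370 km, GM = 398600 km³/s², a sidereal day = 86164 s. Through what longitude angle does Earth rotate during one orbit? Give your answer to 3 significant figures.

27.2°

Semi-major axis a = 6370 + 1170 = 7540 km. Period T = 2π√(a³/μ) = 2π√(7540³/398600) = 6515.8 s = 108.60 min.
During one orbit Earth rotates (6515.8 / 86164) × 360° = 27.22°.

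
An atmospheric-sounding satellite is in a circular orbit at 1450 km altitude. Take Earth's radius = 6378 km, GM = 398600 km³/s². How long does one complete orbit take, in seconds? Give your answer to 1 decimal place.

6892.7 seconds

Semi-major axis a = 6378 + 1450 = 7828 km. Period T = 2π√(a³/μ) = 2π√(7828³/398600) = 6892.7 s = 114.88 min.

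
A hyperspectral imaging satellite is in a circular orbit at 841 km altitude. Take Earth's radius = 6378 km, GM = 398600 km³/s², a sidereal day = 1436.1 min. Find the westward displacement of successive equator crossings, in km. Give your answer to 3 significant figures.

2840 km

Semi-major axis a = 6378 + 841 = 7219 km. Period T = 2π√(a³/μ) = 2π√(7219³/398600) = 6104.2 s = 101.74 min.
During one orbit Earth rotates (6104.2 / 86166) × 360° = 25.50°.
At the equator that is 25.50° × (2π·6378/360) km/° = 25.50 × 111.3 = 2839 km.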